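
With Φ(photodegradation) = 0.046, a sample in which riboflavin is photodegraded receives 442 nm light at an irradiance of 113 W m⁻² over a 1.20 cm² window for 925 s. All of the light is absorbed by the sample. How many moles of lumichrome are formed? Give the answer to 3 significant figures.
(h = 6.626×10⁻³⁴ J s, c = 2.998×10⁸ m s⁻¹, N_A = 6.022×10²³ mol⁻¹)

2.13×10⁻⁶ mol

Photon energy at 442 nm: hc/λ = (6.626×10⁻³⁴)(2.998×10⁸)/(442×10⁻⁹) = 4.494×10⁻¹⁹ J.
Energy delivered: (113 W m⁻²)(1.20×10⁻⁴ m²)(925 s) = 12.54 J.
Photons incident: 12.54 / 4.494×10⁻¹⁹ = 2.790×10¹⁹, i.e. 2.790×10¹⁹/6.022×10²³ = 4.633×10⁻⁵ mol.
Product: Φ × n_abs = 0.046 × 4.633×10⁻⁵ = 2.131×10⁻⁶ mol.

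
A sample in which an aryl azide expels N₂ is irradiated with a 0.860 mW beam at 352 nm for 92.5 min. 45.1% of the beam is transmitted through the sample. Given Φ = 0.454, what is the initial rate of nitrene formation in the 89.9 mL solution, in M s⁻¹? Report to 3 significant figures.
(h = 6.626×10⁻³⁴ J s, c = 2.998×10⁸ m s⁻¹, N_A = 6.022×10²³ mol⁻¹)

Photon energy at 352 nm: hc/λ = (6.626×10⁻³⁴)(2.998×10⁸)/(352×10⁻⁹) = 5.643×10⁻¹⁹ J.
Energy delivered: (0.860 mW)(5550 s) = 4.773 J.
Photons incident: 4.773 / 5.643×10⁻¹⁹ = 8.458×10¹⁸, i.e. 8.458×10¹⁸/6.022×10²³ = 1.405×10⁻⁵ mol.
Fraction absorbed: 1 − 45.1/100 = 0.5490.
Photons absorbed: 0.5490 × 1.405×10⁻⁵ = 7.713×10⁻⁶ mol.
Product formed: 0.454 × 7.713×10⁻⁶ = 3.502×10⁻⁶ mol.
Rate: 3.502×10⁻⁶ mol / (5550 s × 0.0899 L) = 7.02×10⁻⁹ M s⁻¹.

7.02×10⁻⁹ M s⁻¹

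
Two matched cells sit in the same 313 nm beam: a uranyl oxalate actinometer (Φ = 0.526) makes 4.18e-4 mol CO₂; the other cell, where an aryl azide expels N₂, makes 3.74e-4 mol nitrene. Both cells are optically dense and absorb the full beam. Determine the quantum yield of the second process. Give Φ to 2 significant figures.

Photons absorbed by the actinometer: 4.18e-4 / 0.526 = 7.947e-4 mol.
Φ(unknown) = 3.74e-4 / 7.947e-4 = 0.47.

Φ = 0.47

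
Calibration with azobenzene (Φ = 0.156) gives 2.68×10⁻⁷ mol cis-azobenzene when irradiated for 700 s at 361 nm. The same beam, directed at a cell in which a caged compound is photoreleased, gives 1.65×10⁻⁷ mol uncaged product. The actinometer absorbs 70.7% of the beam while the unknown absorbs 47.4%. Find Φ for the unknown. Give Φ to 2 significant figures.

Photons absorbed by the actinometer: 2.68×10⁻⁷ / 0.156 = 1.718×10⁻⁶ mol.
Incident flux: 1.718×10⁻⁶ / 0.707 = 2.430×10⁻⁶ einstein.
Absorbed by unknown: 0.474 × 2.430×10⁻⁶ = 1.152×10⁻⁶ mol.
Φ(unknown) = 1.65×10⁻⁷ / 1.152×10⁻⁶ = 0.14.

Φ = 0.14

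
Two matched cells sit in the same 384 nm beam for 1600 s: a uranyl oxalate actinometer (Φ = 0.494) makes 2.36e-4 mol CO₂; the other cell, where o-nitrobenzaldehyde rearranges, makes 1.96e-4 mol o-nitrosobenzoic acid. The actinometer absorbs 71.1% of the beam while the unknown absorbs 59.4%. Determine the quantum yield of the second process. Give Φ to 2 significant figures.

Photons absorbed by the actinometer: 2.36e-4 / 0.494 = 4.777e-4 mol.
Incident flux: 4.777e-4 / 0.711 = 6.719e-4 einstein.
Absorbed by unknown: 0.594 × 6.719e-4 = 3.991e-4 mol.
Φ(unknown) = 1.96e-4 / 3.991e-4 = 0.49.

Φ = 0.49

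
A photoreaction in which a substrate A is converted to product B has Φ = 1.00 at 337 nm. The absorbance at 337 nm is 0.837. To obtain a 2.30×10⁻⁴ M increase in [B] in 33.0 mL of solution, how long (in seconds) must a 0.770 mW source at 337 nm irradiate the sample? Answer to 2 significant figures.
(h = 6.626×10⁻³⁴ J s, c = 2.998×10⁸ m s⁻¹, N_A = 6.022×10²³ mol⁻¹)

Product: (2.30×10⁻⁴ M)(0.033 L) = 7.590×10⁻⁶ mol.
Photons that must be absorbed: 7.590×10⁻⁶ / 1.00 = 7.590×10⁻⁶ mol.
Fraction absorbed: 1 − 10^(−0.837) = 0.8545.
Incident photons needed: 7.590×10⁻⁶ / 0.8545 = 8.882×10⁻⁶ mol.
Photon energy: hc/λ = 5.895×10⁻¹⁹ J; per mole, 3.550×10⁵ J mol⁻¹.
Energy required: 8.882×10⁻⁶ × 3.550×10⁵ = 3.153 J.
Time: 3.153 J / 0.00077 W = 4100 s.

t ≈ 4100 s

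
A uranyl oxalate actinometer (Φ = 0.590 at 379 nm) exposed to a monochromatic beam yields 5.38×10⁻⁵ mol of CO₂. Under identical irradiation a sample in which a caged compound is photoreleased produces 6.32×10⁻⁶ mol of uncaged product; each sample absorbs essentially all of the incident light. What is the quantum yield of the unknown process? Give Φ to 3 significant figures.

Photons absorbed by the actinometer: 5.38×10⁻⁵ / 0.590 = 9.119×10⁻⁵ mol.
Φ(unknown) = 6.32×10⁻⁶ / 9.119×10⁻⁵ = 0.0693.

Φ = 0.0693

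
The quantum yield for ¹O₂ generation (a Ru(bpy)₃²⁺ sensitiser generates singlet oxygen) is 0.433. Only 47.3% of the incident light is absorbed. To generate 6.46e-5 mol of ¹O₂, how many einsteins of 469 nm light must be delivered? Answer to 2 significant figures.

Photons that must be absorbed: 6.46e-5 / 0.433 = 1.492e-4 mol.
Incident photons needed: 1.492e-4 / 0.473 = 3.154e-4 mol.

3.2e-4 einstein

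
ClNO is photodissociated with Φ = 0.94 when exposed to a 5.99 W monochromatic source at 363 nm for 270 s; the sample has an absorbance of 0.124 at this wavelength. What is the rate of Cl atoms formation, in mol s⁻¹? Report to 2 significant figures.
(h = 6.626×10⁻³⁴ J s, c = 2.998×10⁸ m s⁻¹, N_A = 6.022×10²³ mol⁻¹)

4.2×10⁻⁶ mol s⁻¹

Photon energy at 363 nm: hc/λ = (6.626×10⁻³⁴)(2.998×10⁸)/(363×10⁻⁹) = 5.472×10⁻¹⁹ J.
Energy delivered: (5.99 W)(270 s) = 1617 J.
Photons incident: 1617 / 5.472×10⁻¹⁹ = 2.955×10²¹, i.e. 2.955×10²¹/6.022×10²³ = 0.004907 mol.
Fraction absorbed: 1 − 10^(−0.124) = 0.2484.
Photons absorbed: 0.2484 × 0.004907 = 0.001219 mol.
Product formed: 0.94 × 0.001219 = 0.001146 mol.
Rate: 0.001146 / 270 s = 4.2×10⁻⁶ mol s⁻¹.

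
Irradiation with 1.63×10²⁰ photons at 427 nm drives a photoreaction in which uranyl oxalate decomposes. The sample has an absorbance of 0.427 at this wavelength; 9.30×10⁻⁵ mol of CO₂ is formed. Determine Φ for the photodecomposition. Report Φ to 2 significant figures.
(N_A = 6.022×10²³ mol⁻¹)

Φ = 0.55

Moles of photons: 1.63×10²⁰ / 6.022×10²³ = 2.707×10⁻⁴ mol.
Fraction absorbed: 1 − 10^(−0.427) = 0.6259.
Photons absorbed: 0.6259 × 2.707×10⁻⁴ = 1.694×10⁻⁴ mol.
Φ = 9.30×10⁻⁵ mol / 1.694×10⁻⁴ mol photons = 0.55.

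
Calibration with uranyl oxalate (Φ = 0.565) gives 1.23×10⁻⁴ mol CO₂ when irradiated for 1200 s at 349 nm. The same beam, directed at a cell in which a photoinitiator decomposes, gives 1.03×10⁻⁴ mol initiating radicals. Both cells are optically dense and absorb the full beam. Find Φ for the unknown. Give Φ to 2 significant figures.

Φ = 0.47

Photons absorbed by the actinometer: 1.23×10⁻⁴ / 0.565 = 2.177×10⁻⁴ mol.
Φ(unknown) = 1.03×10⁻⁴ / 2.177×10⁻⁴ = 0.47.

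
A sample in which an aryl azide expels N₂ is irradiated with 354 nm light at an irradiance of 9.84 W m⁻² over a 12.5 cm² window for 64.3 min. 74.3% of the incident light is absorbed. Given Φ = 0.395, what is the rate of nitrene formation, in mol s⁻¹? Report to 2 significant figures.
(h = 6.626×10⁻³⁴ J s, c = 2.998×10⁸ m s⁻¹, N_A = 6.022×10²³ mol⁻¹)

Photon energy at 354 nm: hc/λ = (6.626×10⁻³⁴)(2.998×10⁸)/(354×10⁻⁹) = 5.612×10⁻¹⁹ J.
Energy delivered: (9.84 W m⁻²)(12.5×10⁻⁴ m²)(3858 s) = 47.45 J.
Photons incident: 47.45 / 5.612×10⁻¹⁹ = 8.455×10¹⁹, i.e. 8.455×10¹⁹/6.022×10²³ = 1.404×10⁻⁴ mol.
Photons absorbed: 0.743 × 1.404×10⁻⁴ = 1.043×10⁻⁴ mol.
Product formed: 0.395 × 1.043×10⁻⁴ = 4.120×10⁻⁵ mol.
Rate: 4.120×10⁻⁵ / 3858 s = 1.1×10⁻⁸ mol s⁻¹.

1.1×10⁻⁸ mol s⁻¹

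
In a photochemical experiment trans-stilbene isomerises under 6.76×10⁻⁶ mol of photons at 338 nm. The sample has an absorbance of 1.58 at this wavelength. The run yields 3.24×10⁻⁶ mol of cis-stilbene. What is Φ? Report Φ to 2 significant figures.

Fraction absorbed: 1 − 10^(−1.58) = 0.9737.
Photons absorbed: 0.9737 × 6.76×10⁻⁶ = 6.582×10⁻⁶ mol.
Φ = 3.24×10⁻⁶ mol / 6.582×10⁻⁶ mol photons = 0.49.

Φ = 0.49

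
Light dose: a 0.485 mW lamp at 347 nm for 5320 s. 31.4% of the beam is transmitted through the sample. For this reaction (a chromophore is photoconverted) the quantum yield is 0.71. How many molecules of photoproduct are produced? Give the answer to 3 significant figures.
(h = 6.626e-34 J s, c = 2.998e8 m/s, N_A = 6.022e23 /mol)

2.20e18 molecules

Photon energy at 347 nm: hc/λ = (6.626e-34)(2.998e8)/(347e-9) = 5.725e-19 J.
Energy delivered: (0.485 mW)(5320 s) = 2.580 J.
Photons incident: 2.580 / 5.725e-19 = 4.507e18, i.e. 4.507e18/6.022e23 = 7.484e-6 mol.
Fraction absorbed: 1 − 31.4/100 = 0.6860.
Photons absorbed: 0.6860 × 7.484e-6 = 5.134e-6 mol.
Product: Φ × n_abs = 0.71 × 5.134e-6 = 3.645e-6 mol.
As a count: 3.645e-6 × 6.022e23 = 2.20e18.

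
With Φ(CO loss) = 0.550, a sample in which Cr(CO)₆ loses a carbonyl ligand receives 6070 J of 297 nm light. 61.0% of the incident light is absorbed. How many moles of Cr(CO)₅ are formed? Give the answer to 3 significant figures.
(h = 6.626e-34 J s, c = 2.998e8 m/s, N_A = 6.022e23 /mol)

0.00506 mol

Photon energy at 297 nm: hc/λ = (6.626e-34)(2.998e8)/(297e-9) = 6.688e-19 J.
Photons incident: 6070 / 6.688e-19 = 9.076e21, i.e. 9.076e21/6.022e23 = 0.01507 mol.
Photons absorbed: 0.610 × 0.01507 = 0.009193 mol.
Product: Φ × n_abs = 0.550 × 0.009193 = 0.005056 mol.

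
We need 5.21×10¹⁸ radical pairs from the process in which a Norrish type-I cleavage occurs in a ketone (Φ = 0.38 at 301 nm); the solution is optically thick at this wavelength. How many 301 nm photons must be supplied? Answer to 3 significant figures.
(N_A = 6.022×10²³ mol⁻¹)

1.37×10¹⁹ photons

Product: 5.21×10¹⁸ / 6.022×10²³ = 8.652×10⁻⁶ mol.
Photons that must be absorbed: 8.652×10⁻⁶ / 0.38 = 2.277×10⁻⁵ mol.
Photon count: 2.277×10⁻⁵ × 6.022×10²³ = 1.37×10¹⁹.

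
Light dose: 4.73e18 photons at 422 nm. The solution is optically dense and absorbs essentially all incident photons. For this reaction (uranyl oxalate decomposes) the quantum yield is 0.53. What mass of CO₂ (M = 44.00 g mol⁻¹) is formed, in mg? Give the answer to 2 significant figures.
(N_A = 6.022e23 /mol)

Moles of photons: 4.73e18 / 6.022e23 = 7.855e-6 mol.
Product: Φ × n_abs = 0.53 × 7.855e-6 = 4.163e-6 mol.
Mass: 4.163e-6 × 44.00 = 1.832e-4 g = 0.18 mg.

0.18 mg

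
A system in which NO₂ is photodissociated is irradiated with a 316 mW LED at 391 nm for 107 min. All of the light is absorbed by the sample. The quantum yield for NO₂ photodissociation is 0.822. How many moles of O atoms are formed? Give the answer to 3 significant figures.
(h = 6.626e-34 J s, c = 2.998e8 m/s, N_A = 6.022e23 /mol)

Photon energy at 391 nm: hc/λ = (6.626e-34)(2.998e8)/(391e-9) = 5.080e-19 J.
Energy delivered: (316 mW)(6420 s) = 2029 J.
Photons incident: 2029 / 5.080e-19 = 3.994e21, i.e. 3.994e21/6.022e23 = 0.006632 mol.
Product: Φ × n_abs = 0.822 × 0.006632 = 0.005452 mol.

0.00545 mol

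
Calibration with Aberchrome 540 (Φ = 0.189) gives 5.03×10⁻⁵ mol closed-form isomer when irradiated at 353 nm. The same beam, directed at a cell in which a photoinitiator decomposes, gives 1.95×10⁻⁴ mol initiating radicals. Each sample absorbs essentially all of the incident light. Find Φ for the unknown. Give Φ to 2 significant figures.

Φ = 0.73

Photons absorbed by the actinometer: 5.03×10⁻⁵ / 0.189 = 2.661×10⁻⁴ mol.
Φ(unknown) = 1.95×10⁻⁴ / 2.661×10⁻⁴ = 0.73.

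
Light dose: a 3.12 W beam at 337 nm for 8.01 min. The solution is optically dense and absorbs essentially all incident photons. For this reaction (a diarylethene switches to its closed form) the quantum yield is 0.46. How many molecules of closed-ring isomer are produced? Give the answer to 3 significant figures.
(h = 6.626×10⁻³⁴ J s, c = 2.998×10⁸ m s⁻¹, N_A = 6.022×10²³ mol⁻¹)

Photon energy at 337 nm: hc/λ = (6.626×10⁻³⁴)(2.998×10⁸)/(337×10⁻⁹) = 5.895×10⁻¹⁹ J.
Energy delivered: (3.12 W)(480.6 s) = 1499 J.
Photons incident: 1499 / 5.895×10⁻¹⁹ = 2.543×10²¹, i.e. 2.543×10²¹/6.022×10²³ = 0.004223 mol.
Product: Φ × n_abs = 0.46 × 0.004223 = 0.001943 mol.
As a count: 0.001943 × 6.022×10²³ = 1.17×10²¹.

1.17×10²¹ molecules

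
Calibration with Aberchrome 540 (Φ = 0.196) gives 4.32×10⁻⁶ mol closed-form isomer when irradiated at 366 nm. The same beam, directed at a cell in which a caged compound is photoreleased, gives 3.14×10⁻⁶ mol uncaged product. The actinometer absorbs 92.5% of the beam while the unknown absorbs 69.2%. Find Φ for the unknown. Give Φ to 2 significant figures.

Φ = 0.19

Photons absorbed by the actinometer: 4.32×10⁻⁶ / 0.196 = 2.204×10⁻⁵ mol.
Incident flux: 2.204×10⁻⁵ / 0.925 = 2.383×10⁻⁵ einstein.
Absorbed by unknown: 0.692 × 2.383×10⁻⁵ = 1.649×10⁻⁵ mol.
Φ(unknown) = 3.14×10⁻⁶ / 1.649×10⁻⁵ = 0.19.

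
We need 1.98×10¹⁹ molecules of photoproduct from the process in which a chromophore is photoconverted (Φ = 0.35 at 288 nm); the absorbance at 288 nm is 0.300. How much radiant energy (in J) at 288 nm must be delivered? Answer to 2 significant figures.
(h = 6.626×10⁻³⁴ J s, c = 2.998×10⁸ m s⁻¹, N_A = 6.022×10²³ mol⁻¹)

78 J

Product: 1.98×10¹⁹ / 6.022×10²³ = 3.288×10⁻⁵ mol.
Photons that must be absorbed: 3.288×10⁻⁵ / 0.35 = 9.394×10⁻⁵ mol.
Fraction absorbed: 1 − 10^(−0.300) = 0.4988.
Incident photons needed: 9.394×10⁻⁵ / 0.4988 = 1.883×10⁻⁴ mol.
Photon energy: hc/λ = 6.897×10⁻¹⁹ J; per mole, 4.153×10⁵ J mol⁻¹.
Energy required: 1.883×10⁻⁴ × 4.153×10⁵ = 78 J.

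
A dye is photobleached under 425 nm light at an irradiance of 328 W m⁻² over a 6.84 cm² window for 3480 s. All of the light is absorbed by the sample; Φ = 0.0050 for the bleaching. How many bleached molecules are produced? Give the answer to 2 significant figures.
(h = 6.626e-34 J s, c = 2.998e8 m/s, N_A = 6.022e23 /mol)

8.4e18 bleached molecules

Photon energy at 425 nm: hc/λ = (6.626e-34)(2.998e8)/(425e-9) = 4.674e-19 J.
Energy delivered: (328 W m⁻²)(6.84e-4 m²)(3480 s) = 780.7 J.
Photons incident: 780.7 / 4.674e-19 = 1.670e21, i.e. 1.670e21/6.022e23 = 0.002773 mol.
Product: Φ × n_abs = 0.0050 × 0.002773 = 1.387e-5 mol.
As a count: 1.387e-5 × 6.022e23 = 8.4e18.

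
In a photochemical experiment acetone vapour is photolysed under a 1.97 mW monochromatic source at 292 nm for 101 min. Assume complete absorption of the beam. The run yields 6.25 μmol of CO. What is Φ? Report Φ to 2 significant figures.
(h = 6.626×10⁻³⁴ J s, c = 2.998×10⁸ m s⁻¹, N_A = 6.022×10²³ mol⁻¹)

Φ = 0.21

Product: 6.25 μmol = 6.25×10⁻⁶ mol.
Photon energy at 292 nm: hc/λ = (6.626×10⁻³⁴)(2.998×10⁸)/(292×10⁻⁹) = 6.803×10⁻¹⁹ J.
Energy delivered: (1.97 mW)(6060 s) = 11.94 J.
Photons incident: 11.94 / 6.803×10⁻¹⁹ = 1.755×10¹⁹, i.e. 1.755×10¹⁹/6.022×10²³ = 2.914×10⁻⁵ mol.
Φ = 6.25×10⁻⁶ mol / 2.914×10⁻⁵ mol photons = 0.21.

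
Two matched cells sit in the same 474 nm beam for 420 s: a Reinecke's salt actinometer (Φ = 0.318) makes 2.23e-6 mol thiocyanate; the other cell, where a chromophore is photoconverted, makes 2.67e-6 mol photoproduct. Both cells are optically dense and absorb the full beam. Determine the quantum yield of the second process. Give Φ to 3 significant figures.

Φ = 0.381

Photons absorbed by the actinometer: 2.23e-6 / 0.318 = 7.013e-6 mol.
Φ(unknown) = 2.67e-6 / 7.013e-6 = 0.381.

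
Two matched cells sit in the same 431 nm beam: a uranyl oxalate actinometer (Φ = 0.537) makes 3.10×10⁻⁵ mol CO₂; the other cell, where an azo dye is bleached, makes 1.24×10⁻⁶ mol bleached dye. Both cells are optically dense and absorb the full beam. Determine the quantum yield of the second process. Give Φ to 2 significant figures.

Φ = 0.021

Photons absorbed by the actinometer: 3.10×10⁻⁵ / 0.537 = 5.773×10⁻⁵ mol.
Φ(unknown) = 1.24×10⁻⁶ / 5.773×10⁻⁵ = 0.021.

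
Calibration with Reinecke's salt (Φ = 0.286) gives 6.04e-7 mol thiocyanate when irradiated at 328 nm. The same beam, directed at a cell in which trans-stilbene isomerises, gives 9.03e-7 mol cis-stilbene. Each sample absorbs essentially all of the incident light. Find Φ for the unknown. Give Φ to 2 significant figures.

Photons absorbed by the actinometer: 6.04e-7 / 0.286 = 2.112e-6 mol.
Φ(unknown) = 9.03e-7 / 2.112e-6 = 0.43.

Φ = 0.43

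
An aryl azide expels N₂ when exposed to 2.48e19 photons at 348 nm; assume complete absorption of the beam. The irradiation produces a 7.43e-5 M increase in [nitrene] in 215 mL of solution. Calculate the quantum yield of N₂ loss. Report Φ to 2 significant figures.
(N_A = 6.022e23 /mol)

Φ = 0.39

Product: (7.43e-5 M)(0.215 L) = 1.597e-5 mol.
Moles of photons: 2.48e19 / 6.022e23 = 4.118e-5 mol.
Φ = 1.597e-5 mol / 4.118e-5 mol photons = 0.39.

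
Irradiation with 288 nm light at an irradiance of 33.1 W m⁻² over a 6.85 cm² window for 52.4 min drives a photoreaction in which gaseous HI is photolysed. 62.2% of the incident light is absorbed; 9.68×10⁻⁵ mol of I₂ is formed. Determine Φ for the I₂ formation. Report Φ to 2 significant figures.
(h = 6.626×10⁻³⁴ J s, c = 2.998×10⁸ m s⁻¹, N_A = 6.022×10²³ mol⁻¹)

Photon energy at 288 nm: hc/λ = (6.626×10⁻³⁴)(2.998×10⁸)/(288×10⁻⁹) = 6.897×10⁻¹⁹ J.
Energy delivered: (33.1 W m⁻²)(6.85×10⁻⁴ m²)(3144 s) = 71.29 J.
Photons incident: 71.29 / 6.897×10⁻¹⁹ = 1.034×10²⁰, i.e. 1.034×10²⁰/6.022×10²³ = 1.717×10⁻⁴ mol.
Photons absorbed: 0.622 × 1.717×10⁻⁴ = 1.068×10⁻⁴ mol.
Φ = 9.68×10⁻⁵ mol / 1.068×10⁻⁴ mol photons = 0.91.

Φ = 0.91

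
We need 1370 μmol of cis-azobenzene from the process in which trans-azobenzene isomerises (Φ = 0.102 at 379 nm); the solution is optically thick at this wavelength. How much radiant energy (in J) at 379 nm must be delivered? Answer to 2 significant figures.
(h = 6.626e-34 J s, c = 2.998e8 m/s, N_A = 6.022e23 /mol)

Product: 1370 μmol = 0.00137 mol.
Photons that must be absorbed: 0.00137 / 0.102 = 0.01343 mol.
Photon energy: hc/λ = 5.241e-19 J; per mole, 3.156e5 J mol⁻¹.
Energy required: 0.01343 × 3.156e5 = 4200 J.

4200 J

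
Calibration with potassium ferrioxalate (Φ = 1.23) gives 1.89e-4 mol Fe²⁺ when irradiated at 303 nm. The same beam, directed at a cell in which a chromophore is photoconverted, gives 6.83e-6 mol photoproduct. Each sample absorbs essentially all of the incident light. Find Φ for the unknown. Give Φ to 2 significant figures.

Φ = 0.044

Photons absorbed by the actinometer: 1.89e-4 / 1.23 = 1.537e-4 mol.
Φ(unknown) = 6.83e-6 / 1.537e-4 = 0.044.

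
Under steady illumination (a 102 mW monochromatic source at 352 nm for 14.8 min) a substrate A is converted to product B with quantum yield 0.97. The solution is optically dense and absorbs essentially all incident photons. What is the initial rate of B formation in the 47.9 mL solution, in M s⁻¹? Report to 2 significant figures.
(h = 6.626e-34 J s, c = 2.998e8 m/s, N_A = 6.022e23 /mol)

Photon energy at 352 nm: hc/λ = (6.626e-34)(2.998e8)/(352e-9) = 5.643e-19 J.
Energy delivered: (102 mW)(888 s) = 90.58 J.
Photons incident: 90.58 / 5.643e-19 = 1.605e20, i.e. 1.605e20/6.022e23 = 2.665e-4 mol.
Product formed: 0.97 × 2.665e-4 = 2.585e-4 mol.
Rate: 2.585e-4 mol / (888 s × 0.0479 L) = 6.1e-6 M s⁻¹.

6.1e-6 M s⁻¹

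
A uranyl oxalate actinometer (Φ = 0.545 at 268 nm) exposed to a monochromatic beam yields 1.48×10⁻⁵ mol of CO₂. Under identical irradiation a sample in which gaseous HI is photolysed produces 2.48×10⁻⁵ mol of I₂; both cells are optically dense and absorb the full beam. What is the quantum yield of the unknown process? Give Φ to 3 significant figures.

Photons absorbed by the actinometer: 1.48×10⁻⁵ / 0.545 = 2.716×10⁻⁵ mol.
Φ(unknown) = 2.48×10⁻⁵ / 2.716×10⁻⁵ = 0.913.

Φ = 0.913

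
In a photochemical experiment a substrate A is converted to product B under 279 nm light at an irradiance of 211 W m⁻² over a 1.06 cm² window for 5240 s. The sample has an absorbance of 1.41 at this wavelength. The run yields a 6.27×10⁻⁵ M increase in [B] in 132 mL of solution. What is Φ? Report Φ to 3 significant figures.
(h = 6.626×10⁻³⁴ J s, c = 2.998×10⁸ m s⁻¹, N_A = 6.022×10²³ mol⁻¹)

Φ = 0.0315

Product: (6.27×10⁻⁵ M)(0.132 L) = 8.276×10⁻⁶ mol.
Photon energy at 279 nm: hc/λ = (6.626×10⁻³⁴)(2.998×10⁸)/(279×10⁻⁹) = 7.120×10⁻¹⁹ J.
Energy delivered: (211 W m⁻²)(1.06×10⁻⁴ m²)(5240 s) = 117.2 J.
Photons incident: 117.2 / 7.120×10⁻¹⁹ = 1.646×10²⁰, i.e. 1.646×10²⁰/6.022×10²³ = 2.733×10⁻⁴ mol.
Fraction absorbed: 1 − 10^(−1.41) = 0.9611.
Photons absorbed: 0.9611 × 2.733×10⁻⁴ = 2.627×10⁻⁴ mol.
Φ = 8.276×10⁻⁶ mol / 2.627×10⁻⁴ mol photons = 0.0315.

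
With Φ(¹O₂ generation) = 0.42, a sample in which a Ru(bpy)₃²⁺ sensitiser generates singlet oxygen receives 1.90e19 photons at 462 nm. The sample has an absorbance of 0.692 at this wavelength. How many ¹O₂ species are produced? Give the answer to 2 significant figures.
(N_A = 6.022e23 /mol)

6.4e18 species

Moles of photons: 1.90e19 / 6.022e23 = 3.155e-5 mol.
Fraction absorbed: 1 − 10^(−0.692) = 0.7968.
Photons absorbed: 0.7968 × 3.155e-5 = 2.514e-5 mol.
Product: Φ × n_abs = 0.42 × 2.514e-5 = 1.056e-5 mol.
As a count: 1.056e-5 × 6.022e23 = 6.4e18.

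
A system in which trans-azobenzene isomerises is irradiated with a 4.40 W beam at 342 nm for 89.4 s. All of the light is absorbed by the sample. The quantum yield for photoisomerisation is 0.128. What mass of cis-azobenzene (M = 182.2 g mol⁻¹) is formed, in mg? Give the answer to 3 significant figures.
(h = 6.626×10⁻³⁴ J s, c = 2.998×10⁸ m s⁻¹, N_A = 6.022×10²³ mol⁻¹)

Photon energy at 342 nm: hc/λ = (6.626×10⁻³⁴)(2.998×10⁸)/(342×10⁻⁹) = 5.808×10⁻¹⁹ J.
Energy delivered: (4.40 W)(89.4 s) = 393.4 J.
Photons incident: 393.4 / 5.808×10⁻¹⁹ = 6.773×10²⁰, i.e. 6.773×10²⁰/6.022×10²³ = 0.001125 mol.
Product: Φ × n_abs = 0.128 × 0.001125 = 1.440×10⁻⁴ mol.
Mass: 1.440×10⁻⁴ × 182.2 = 0.02624 g = 26.2 mg.

26.2 mg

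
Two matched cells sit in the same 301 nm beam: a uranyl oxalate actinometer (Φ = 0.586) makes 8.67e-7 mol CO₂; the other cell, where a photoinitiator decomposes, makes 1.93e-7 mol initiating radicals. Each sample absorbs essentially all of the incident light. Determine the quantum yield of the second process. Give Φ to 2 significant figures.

Φ = 0.13

Photons absorbed by the actinometer: 8.67e-7 / 0.586 = 1.480e-6 mol.
Φ(unknown) = 1.93e-7 / 1.480e-6 = 0.13.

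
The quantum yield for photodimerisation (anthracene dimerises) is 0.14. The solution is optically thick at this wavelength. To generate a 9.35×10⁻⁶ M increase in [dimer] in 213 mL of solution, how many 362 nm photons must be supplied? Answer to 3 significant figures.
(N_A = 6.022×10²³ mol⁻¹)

8.57×10¹⁸ photons

Product: (9.35×10⁻⁶ M)(0.213 L) = 1.992×10⁻⁶ mol.
Photons that must be absorbed: 1.992×10⁻⁶ / 0.14 = 1.423×10⁻⁵ mol.
Photon count: 1.423×10⁻⁵ × 6.022×10²³ = 8.57×10¹⁸.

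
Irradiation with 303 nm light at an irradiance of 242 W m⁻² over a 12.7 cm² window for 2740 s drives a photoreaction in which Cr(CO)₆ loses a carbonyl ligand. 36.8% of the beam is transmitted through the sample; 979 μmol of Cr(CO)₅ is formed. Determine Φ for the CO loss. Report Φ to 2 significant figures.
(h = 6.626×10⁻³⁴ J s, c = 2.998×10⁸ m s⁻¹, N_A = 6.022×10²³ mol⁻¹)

Φ = 0.73

Product: 979 μmol = 9.79×10⁻⁴ mol.
Photon energy at 303 nm: hc/λ = (6.626×10⁻³⁴)(2.998×10⁸)/(303×10⁻⁹) = 6.556×10⁻¹⁹ J.
Energy delivered: (242 W m⁻²)(12.7×10⁻⁴ m²)(2740 s) = 842.1 J.
Photons incident: 842.1 / 6.556×10⁻¹⁹ = 1.284×10²¹, i.e. 1.284×10²¹/6.022×10²³ = 0.002132 mol.
Fraction absorbed: 1 − 36.8/100 = 0.6320.
Photons absorbed: 0.6320 × 0.002132 = 0.001347 mol.
Φ = 9.79×10⁻⁴ mol / 0.001347 mol photons = 0.73.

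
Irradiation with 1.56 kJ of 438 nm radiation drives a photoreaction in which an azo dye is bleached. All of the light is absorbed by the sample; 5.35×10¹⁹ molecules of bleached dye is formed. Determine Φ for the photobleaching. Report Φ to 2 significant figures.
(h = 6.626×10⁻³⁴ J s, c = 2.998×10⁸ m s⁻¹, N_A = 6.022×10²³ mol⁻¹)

Product: 5.35×10¹⁹ / 6.022×10²³ = 8.884×10⁻⁵ mol.
Photon energy at 438 nm: hc/λ = (6.626×10⁻³⁴)(2.998×10⁸)/(438×10⁻⁹) = 4.535×10⁻¹⁹ J.
Incident energy: 1.56 kJ = 1560 J.
Photons incident: 1560 / 4.535×10⁻¹⁹ = 3.440×10²¹, i.e. 3.440×10²¹/6.022×10²³ = 0.005712 mol.
Φ = 8.884×10⁻⁵ mol / 0.005712 mol photons = 0.016.

Φ = 0.016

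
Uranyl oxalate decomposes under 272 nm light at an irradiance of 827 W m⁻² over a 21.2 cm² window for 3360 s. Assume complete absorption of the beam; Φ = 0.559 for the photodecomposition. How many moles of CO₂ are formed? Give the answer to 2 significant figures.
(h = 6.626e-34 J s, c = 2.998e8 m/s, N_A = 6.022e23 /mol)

0.0075 mol

Photon energy at 272 nm: hc/λ = (6.626e-34)(2.998e8)/(272e-9) = 7.303e-19 J.
Energy delivered: (827 W m⁻²)(21.2e-4 m²)(3360 s) = 5891 J.
Photons incident: 5891 / 7.303e-19 = 8.067e21, i.e. 8.067e21/6.022e23 = 0.01340 mol.
Product: Φ × n_abs = 0.559 × 0.01340 = 0.007491 mol.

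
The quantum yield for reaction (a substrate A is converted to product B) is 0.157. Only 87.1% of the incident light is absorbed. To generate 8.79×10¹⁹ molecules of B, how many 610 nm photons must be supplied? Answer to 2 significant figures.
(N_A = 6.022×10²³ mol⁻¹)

6.4×10²⁰ photons

Product: 8.79×10¹⁹ / 6.022×10²³ = 1.460×10⁻⁴ mol.
Photons that must be absorbed: 1.460×10⁻⁴ / 0.157 = 9.299×10⁻⁴ mol.
Incident photons needed: 9.299×10⁻⁴ / 0.871 = 0.001068 mol.
Photon count: 0.001068 × 6.022×10²³ = 6.4×10²⁰.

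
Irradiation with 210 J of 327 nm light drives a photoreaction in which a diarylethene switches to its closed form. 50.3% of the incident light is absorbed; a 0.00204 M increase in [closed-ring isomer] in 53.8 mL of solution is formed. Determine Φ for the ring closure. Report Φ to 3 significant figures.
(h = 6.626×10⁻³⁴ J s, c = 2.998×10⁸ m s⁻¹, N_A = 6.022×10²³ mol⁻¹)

Φ = 0.380

Product: (0.00204 M)(0.0538 L) = 1.098×10⁻⁴ mol.
Photon energy at 327 nm: hc/λ = (6.626×10⁻³⁴)(2.998×10⁸)/(327×10⁻⁹) = 6.075×10⁻¹⁹ J.
Photons incident: 210 / 6.075×10⁻¹⁹ = 3.457×10²⁰, i.e. 3.457×10²⁰/6.022×10²³ = 5.741×10⁻⁴ mol.
Photons absorbed: 0.503 × 5.741×10⁻⁴ = 2.888×10⁻⁴ mol.
Φ = 1.098×10⁻⁴ mol / 2.888×10⁻⁴ mol photons = 0.380.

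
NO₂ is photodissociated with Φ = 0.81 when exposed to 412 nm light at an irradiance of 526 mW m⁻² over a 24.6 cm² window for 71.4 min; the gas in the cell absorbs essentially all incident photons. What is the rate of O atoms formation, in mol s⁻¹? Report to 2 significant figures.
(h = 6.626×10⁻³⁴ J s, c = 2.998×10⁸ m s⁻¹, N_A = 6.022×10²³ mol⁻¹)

Photon energy at 412 nm: hc/λ = (6.626×10⁻³⁴)(2.998×10⁸)/(412×10⁻⁹) = 4.822×10⁻¹⁹ J.
Energy delivered: (526 mW m⁻²)(24.6×10⁻⁴ m²)(4284 s) = 5.543 J.
Photons incident: 5.543 / 4.822×10⁻¹⁹ = 1.150×10¹⁹, i.e. 1.150×10¹⁹/6.022×10²³ = 1.910×10⁻⁵ mol.
Product formed: 0.81 × 1.910×10⁻⁵ = 1.547×10⁻⁵ mol.
Rate: 1.547×10⁻⁵ / 4284 s = 3.6×10⁻⁹ mol s⁻¹.

3.6×10⁻⁹ mol s⁻¹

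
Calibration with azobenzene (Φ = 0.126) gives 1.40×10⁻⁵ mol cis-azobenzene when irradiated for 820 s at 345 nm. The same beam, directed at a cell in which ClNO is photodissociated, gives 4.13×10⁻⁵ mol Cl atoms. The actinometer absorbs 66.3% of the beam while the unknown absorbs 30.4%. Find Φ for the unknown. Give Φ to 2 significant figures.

Φ = 0.81

Photons absorbed by the actinometer: 1.40×10⁻⁵ / 0.126 = 1.111×10⁻⁴ mol.
Incident flux: 1.111×10⁻⁴ / 0.663 = 1.676×10⁻⁴ einstein.
Absorbed by unknown: 0.304 × 1.676×10⁻⁴ = 5.095×10⁻⁵ mol.
Φ(unknown) = 4.13×10⁻⁵ / 5.095×10⁻⁵ = 0.81.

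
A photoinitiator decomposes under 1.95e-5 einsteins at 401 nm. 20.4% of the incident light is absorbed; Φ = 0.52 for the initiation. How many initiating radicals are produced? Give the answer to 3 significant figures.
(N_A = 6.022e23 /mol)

Photons absorbed: 0.204 × 1.95e-5 = 3.978e-6 mol.
Product: Φ × n_abs = 0.52 × 3.978e-6 = 2.069e-6 mol.
As a count: 2.069e-6 × 6.022e23 = 1.25e18.

1.25e18 initiating radicals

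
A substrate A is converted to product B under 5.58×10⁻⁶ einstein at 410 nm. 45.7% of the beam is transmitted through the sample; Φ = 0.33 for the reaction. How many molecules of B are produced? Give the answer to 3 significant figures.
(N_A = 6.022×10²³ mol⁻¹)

Fraction absorbed: 1 − 45.7/100 = 0.5430.
Photons absorbed: 0.5430 × 5.58×10⁻⁶ = 3.030×10⁻⁶ mol.
Product: Φ × n_abs = 0.33 × 3.030×10⁻⁶ = 9.999×10⁻⁷ mol.
As a count: 9.999×10⁻⁷ × 6.022×10²³ = 6.02×10¹⁷.

6.02×10¹⁷ molecules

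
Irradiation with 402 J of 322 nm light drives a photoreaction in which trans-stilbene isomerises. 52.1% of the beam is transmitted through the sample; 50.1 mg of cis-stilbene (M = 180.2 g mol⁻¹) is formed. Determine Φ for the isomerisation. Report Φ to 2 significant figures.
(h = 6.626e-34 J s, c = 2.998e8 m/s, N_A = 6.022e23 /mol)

Φ = 0.54

Product: 50.1 mg / 180.2 g mol⁻¹ = 2.780e-4 mol.
Photon energy at 322 nm: hc/λ = (6.626e-34)(2.998e8)/(322e-9) = 6.169e-19 J.
Photons incident: 402 / 6.169e-19 = 6.516e20, i.e. 6.516e20/6.022e23 = 0.001082 mol.
Fraction absorbed: 1 − 52.1/100 = 0.4790.
Photons absorbed: 0.4790 × 0.001082 = 5.183e-4 mol.
Φ = 2.780e-4 mol / 5.183e-4 mol photons = 0.54.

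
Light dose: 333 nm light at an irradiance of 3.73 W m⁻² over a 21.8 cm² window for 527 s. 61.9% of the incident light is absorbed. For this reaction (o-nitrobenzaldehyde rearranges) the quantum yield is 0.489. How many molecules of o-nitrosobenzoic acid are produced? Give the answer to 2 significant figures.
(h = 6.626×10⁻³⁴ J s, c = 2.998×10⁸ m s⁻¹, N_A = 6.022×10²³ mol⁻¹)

2.2×10¹⁸ molecules

Photon energy at 333 nm: hc/λ = (6.626×10⁻³⁴)(2.998×10⁸)/(333×10⁻⁹) = 5.965×10⁻¹⁹ J.
Energy delivered: (3.73 W m⁻²)(21.8×10⁻⁴ m²)(527 s) = 4.285 J.
Photons incident: 4.285 / 5.965×10⁻¹⁹ = 7.184×10¹⁸, i.e. 7.184×10¹⁸/6.022×10²³ = 1.193×10⁻⁵ mol.
Photons absorbed: 0.619 × 1.193×10⁻⁵ = 7.385×10⁻⁶ mol.
Product: Φ × n_abs = 0.489 × 7.385×10⁻⁶ = 3.611×10⁻⁶ mol.
As a count: 3.611×10⁻⁶ × 6.022×10²³ = 2.2×10¹⁸.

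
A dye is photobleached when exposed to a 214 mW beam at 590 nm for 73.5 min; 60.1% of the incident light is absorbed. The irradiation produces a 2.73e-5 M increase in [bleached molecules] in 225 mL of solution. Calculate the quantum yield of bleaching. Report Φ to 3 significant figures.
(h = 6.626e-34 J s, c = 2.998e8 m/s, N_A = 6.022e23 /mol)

Φ = 0.00220

Product: (2.73e-5 M)(0.225 L) = 6.143e-6 mol.
Photon energy at 590 nm: hc/λ = (6.626e-34)(2.998e8)/(590e-9) = 3.367e-19 J.
Energy delivered: (214 mW)(4410 s) = 943.7 J.
Photons incident: 943.7 / 3.367e-19 = 2.803e21, i.e. 2.803e21/6.022e23 = 0.004655 mol.
Photons absorbed: 0.601 × 0.004655 = 0.002798 mol.
Φ = 6.143e-6 mol / 0.002798 mol photons = 0.00220.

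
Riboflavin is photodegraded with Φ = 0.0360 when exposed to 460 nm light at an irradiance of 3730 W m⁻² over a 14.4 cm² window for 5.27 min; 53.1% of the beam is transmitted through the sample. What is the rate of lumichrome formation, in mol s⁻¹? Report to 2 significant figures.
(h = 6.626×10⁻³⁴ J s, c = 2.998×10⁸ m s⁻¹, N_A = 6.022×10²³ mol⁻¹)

Photon energy at 460 nm: hc/λ = (6.626×10⁻³⁴)(2.998×10⁸)/(460×10⁻⁹) = 4.318×10⁻¹⁹ J.
Energy delivered: (3730 W m⁻²)(14.4×10⁻⁴ m²)(316.2 s) = 1698 J.
Photons incident: 1698 / 4.318×10⁻¹⁹ = 3.932×10²¹, i.e. 3.932×10²¹/6.022×10²³ = 0.006529 mol.
Fraction absorbed: 1 − 53.1/100 = 0.4690.
Photons absorbed: 0.4690 × 0.006529 = 0.003062 mol.
Product formed: 0.0360 × 0.003062 = 1.102×10⁻⁴ mol.
Rate: 1.102×10⁻⁴ / 316.2 s = 3.5×10⁻⁷ mol s⁻¹.

3.5×10⁻⁷ mol s⁻¹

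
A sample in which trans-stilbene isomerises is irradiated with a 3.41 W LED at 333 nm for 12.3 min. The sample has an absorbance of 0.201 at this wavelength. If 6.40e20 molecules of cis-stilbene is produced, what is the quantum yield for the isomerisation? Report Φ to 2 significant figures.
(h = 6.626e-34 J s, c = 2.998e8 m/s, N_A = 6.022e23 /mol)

Product: 6.40e20 / 6.022e23 = 0.001063 mol.
Photon energy at 333 nm: hc/λ = (6.626e-34)(2.998e8)/(333e-9) = 5.965e-19 J.
Energy delivered: (3.41 W)(738 s) = 2517 J.
Photons incident: 2517 / 5.965e-19 = 4.220e21, i.e. 4.220e21/6.022e23 = 0.007008 mol.
Fraction absorbed: 1 − 10^(−0.201) = 0.3705.
Photons absorbed: 0.3705 × 0.007008 = 0.002596 mol.
Φ = 0.001063 mol / 0.002596 mol photons = 0.41.

Φ = 0.41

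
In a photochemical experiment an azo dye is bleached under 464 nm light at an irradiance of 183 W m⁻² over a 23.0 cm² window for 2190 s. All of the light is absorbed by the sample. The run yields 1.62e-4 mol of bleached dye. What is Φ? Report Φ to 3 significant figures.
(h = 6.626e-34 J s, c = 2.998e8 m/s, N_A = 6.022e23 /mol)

Φ = 0.0453

Photon energy at 464 nm: hc/λ = (6.626e-34)(2.998e8)/(464e-9) = 4.281e-19 J.
Energy delivered: (183 W m⁻²)(23.0e-4 m²)(2190 s) = 921.8 J.
Photons incident: 921.8 / 4.281e-19 = 2.153e21, i.e. 2.153e21/6.022e23 = 0.003575 mol.
Φ = 1.62e-4 mol / 0.003575 mol photons = 0.0453.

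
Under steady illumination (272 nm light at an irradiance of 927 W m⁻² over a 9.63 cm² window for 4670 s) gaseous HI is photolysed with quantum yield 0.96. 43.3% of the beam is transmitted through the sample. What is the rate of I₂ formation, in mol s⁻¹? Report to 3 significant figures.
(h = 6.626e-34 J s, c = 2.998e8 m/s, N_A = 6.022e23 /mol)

Photon energy at 272 nm: hc/λ = (6.626e-34)(2.998e8)/(272e-9) = 7.303e-19 J.
Energy delivered: (927 W m⁻²)(9.63e-4 m²)(4670 s) = 4169 J.
Photons incident: 4169 / 7.303e-19 = 5.709e21, i.e. 5.709e21/6.022e23 = 0.009480 mol.
Fraction absorbed: 1 − 43.3/100 = 0.5670.
Photons absorbed: 0.5670 × 0.009480 = 0.005375 mol.
Product formed: 0.96 × 0.005375 = 0.005160 mol.
Rate: 0.005160 / 4670 s = 1.10e-6 mol s⁻¹.

1.10e-6 mol s⁻¹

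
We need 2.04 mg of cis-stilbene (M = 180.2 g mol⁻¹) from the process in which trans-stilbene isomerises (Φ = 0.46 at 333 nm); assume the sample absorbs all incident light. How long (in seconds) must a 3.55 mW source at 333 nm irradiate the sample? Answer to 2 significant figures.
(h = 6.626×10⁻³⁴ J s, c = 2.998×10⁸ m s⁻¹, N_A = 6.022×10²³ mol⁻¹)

Product: 2.04 mg / 180.2 g mol⁻¹ = 1.132×10⁻⁵ mol.
Photons that must be absorbed: 1.132×10⁻⁵ / 0.46 = 2.461×10⁻⁵ mol.
Photon energy: hc/λ = 5.965×10⁻¹⁹ J; per mole, 3.592×10⁵ J mol⁻¹.
Energy required: 2.461×10⁻⁵ × 3.592×10⁵ = 8.840 J.
Time: 8.840 J / 0.00355 W = 2500 s.

t ≈ 2500 s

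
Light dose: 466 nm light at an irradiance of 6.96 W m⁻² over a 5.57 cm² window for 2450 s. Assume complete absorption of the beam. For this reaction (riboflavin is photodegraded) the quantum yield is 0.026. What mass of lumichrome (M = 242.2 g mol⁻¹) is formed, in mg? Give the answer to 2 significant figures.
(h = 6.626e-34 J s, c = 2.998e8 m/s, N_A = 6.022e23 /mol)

Photon energy at 466 nm: hc/λ = (6.626e-34)(2.998e8)/(466e-9) = 4.263e-19 J.
Energy delivered: (6.96 W m⁻²)(5.57e-4 m²)(2450 s) = 9.498 J.
Photons incident: 9.498 / 4.263e-19 = 2.228e19, i.e. 2.228e19/6.022e23 = 3.700e-5 mol.
Product: Φ × n_abs = 0.026 × 3.700e-5 = 9.620e-7 mol.
Mass: 9.620e-7 × 242.2 = 2.330e-4 g = 0.23 mg.

0.23 mg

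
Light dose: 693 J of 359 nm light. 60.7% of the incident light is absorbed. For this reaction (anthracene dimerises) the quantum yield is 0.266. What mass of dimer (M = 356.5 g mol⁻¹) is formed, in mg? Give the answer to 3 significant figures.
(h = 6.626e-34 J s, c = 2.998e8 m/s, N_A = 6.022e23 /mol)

120 mg

Photon energy at 359 nm: hc/λ = (6.626e-34)(2.998e8)/(359e-9) = 5.533e-19 J.
Photons incident: 693 / 5.533e-19 = 1.252e21, i.e. 1.252e21/6.022e23 = 0.002079 mol.
Photons absorbed: 0.607 × 0.002079 = 0.001262 mol.
Product: Φ × n_abs = 0.266 × 0.001262 = 3.357e-4 mol.
Mass: 3.357e-4 × 356.5 = 0.1197 g = 120 mg.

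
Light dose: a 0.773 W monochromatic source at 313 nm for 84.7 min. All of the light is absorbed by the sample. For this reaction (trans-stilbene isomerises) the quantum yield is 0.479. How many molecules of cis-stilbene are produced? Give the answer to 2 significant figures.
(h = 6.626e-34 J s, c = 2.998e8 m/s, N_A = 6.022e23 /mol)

3.0e21 molecules

Photon energy at 313 nm: hc/λ = (6.626e-34)(2.998e8)/(313e-9) = 6.347e-19 J.
Energy delivered: (0.773 W)(5082 s) = 3928 J.
Photons incident: 3928 / 6.347e-19 = 6.189e21, i.e. 6.189e21/6.022e23 = 0.01028 mol.
Product: Φ × n_abs = 0.479 × 0.01028 = 0.004924 mol.
As a count: 0.004924 × 6.022e23 = 3.0e21.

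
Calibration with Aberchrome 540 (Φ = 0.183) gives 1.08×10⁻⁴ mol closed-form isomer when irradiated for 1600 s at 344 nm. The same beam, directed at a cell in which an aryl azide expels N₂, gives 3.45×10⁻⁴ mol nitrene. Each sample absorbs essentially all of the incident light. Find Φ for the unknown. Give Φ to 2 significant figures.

Φ = 0.58

Photons absorbed by the actinometer: 1.08×10⁻⁴ / 0.183 = 5.902×10⁻⁴ mol.
Φ(unknown) = 3.45×10⁻⁴ / 5.902×10⁻⁴ = 0.58.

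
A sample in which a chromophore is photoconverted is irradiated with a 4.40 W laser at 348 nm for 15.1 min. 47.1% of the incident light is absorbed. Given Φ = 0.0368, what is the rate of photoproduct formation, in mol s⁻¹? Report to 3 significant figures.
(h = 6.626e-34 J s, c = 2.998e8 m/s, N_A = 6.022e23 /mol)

2.22e-7 mol s⁻¹

Photon energy at 348 nm: hc/λ = (6.626e-34)(2.998e8)/(348e-9) = 5.708e-19 J.
Energy delivered: (4.40 W)(906 s) = 3986 J.
Photons incident: 3986 / 5.708e-19 = 6.983e21, i.e. 6.983e21/6.022e23 = 0.01160 mol.
Photons absorbed: 0.471 × 0.01160 = 0.005464 mol.
Product formed: 0.0368 × 0.005464 = 2.011e-4 mol.
Rate: 2.011e-4 / 906 s = 2.22e-7 mol s⁻¹.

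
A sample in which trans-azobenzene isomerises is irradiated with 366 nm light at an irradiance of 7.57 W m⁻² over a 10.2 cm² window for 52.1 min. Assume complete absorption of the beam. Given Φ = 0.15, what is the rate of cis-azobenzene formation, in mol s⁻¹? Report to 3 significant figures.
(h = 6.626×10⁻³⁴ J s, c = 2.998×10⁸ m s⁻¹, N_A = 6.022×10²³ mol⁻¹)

Photon energy at 366 nm: hc/λ = (6.626×10⁻³⁴)(2.998×10⁸)/(366×10⁻⁹) = 5.428×10⁻¹⁹ J.
Energy delivered: (7.57 W m⁻²)(10.2×10⁻⁴ m²)(3126 s) = 24.14 J.
Photons incident: 24.14 / 5.428×10⁻¹⁹ = 4.447×10¹⁹, i.e. 4.447×10¹⁹/6.022×10²³ = 7.385×10⁻⁵ mol.
Product formed: 0.15 × 7.385×10⁻⁵ = 1.108×10⁻⁵ mol.
Rate: 1.108×10⁻⁵ / 3126 s = 3.54×10⁻⁹ mol s⁻¹.

3.54×10⁻⁹ mol s⁻¹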